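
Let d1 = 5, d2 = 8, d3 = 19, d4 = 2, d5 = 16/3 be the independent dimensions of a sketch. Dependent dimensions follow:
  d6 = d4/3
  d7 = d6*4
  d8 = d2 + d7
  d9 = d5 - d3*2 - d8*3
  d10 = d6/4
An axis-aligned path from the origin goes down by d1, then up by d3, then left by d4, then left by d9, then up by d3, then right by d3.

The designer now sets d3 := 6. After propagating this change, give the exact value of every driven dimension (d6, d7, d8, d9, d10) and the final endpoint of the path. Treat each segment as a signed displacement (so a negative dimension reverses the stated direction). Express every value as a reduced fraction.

d6 = 2/3
d7 = 8/3
d8 = 32/3
d9 = -116/3
d10 = 1/6
endpoint = (128/3, 7)

Apply edit: d3 := 6
  d6 = d4/3 = 2/3
  d7 = d6*4 = 8/3
  d8 = d2 + d7 = 32/3
  d9 = d5 - d3*2 - d8*3 = -116/3
  d10 = d6/4 = 1/6
Walk from origin (0, 0):
  seg 1: down by d1 = 5 → (0, -5)
  seg 2: up by d3 = 6 → (0, 1)
  seg 3: left by d4 = 2 → (-2, 1)
  seg 4: left by d9 = -116/3 → (110/3, 1)
  seg 5: up by d3 = 6 → (110/3, 7)
  seg 6: right by d3 = 6 → (128/3, 7)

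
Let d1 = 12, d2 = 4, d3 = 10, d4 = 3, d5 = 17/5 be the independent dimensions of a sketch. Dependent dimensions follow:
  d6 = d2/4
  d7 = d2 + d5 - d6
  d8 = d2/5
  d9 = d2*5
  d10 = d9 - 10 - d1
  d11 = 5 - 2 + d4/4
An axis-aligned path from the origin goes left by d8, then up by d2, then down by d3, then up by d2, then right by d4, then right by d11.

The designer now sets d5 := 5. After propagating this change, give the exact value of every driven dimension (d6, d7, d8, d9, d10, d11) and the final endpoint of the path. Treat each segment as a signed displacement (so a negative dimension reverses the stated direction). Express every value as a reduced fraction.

Apply edit: d5 := 5
  d6 = d2/4 = 1
  d7 = d2 + d5 - d6 = 8
  d8 = d2/5 = 4/5
  d9 = d2*5 = 20
  d10 = d9 - 10 - d1 = -2
  d11 = 5 - 2 + d4/4 = 15/4
Walk from origin (0, 0):
  seg 1: left by d8 = 4/5 → (-4/5, 0)
  seg 2: up by d2 = 4 → (-4/5, 4)
  seg 3: down by d3 = 10 → (-4/5, -6)
  seg 4: up by d2 = 4 → (-4/5, -2)
  seg 5: right by d4 = 3 → (11/5, -2)
  seg 6: right by d11 = 15/4 → (119/20, -2)

d6 = 1
d7 = 8
d8 = 4/5
d9 = 20
d10 = -2
d11 = 15/4
endpoint = (119/20, -2)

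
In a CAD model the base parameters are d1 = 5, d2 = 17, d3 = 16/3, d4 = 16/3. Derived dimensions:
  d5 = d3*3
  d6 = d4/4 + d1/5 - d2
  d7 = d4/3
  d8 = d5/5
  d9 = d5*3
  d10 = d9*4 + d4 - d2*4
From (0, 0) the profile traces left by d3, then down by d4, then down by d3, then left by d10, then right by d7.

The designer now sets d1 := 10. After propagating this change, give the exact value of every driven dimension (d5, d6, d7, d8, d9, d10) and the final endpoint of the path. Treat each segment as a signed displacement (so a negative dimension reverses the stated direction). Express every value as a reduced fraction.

Apply edit: d1 := 10
  d5 = d3*3 = 16
  d6 = d4/4 + d1/5 - d2 = -41/3
  d7 = d4/3 = 16/9
  d8 = d5/5 = 16/5
  d9 = d5*3 = 48
  d10 = d9*4 + d4 - d2*4 = 388/3
Walk from origin (0, 0):
  seg 1: left by d3 = 16/3 → (-16/3, 0)
  seg 2: down by d4 = 16/3 → (-16/3, -16/3)
  seg 3: down by d3 = 16/3 → (-16/3, -32/3)
  seg 4: left by d10 = 388/3 → (-404/3, -32/3)
  seg 5: right by d7 = 16/9 → (-1196/9, -32/3)

d5 = 16
d6 = -41/3
d7 = 16/9
d8 = 16/5
d9 = 48
d10 = 388/3
endpoint = (-1196/9, -32/3)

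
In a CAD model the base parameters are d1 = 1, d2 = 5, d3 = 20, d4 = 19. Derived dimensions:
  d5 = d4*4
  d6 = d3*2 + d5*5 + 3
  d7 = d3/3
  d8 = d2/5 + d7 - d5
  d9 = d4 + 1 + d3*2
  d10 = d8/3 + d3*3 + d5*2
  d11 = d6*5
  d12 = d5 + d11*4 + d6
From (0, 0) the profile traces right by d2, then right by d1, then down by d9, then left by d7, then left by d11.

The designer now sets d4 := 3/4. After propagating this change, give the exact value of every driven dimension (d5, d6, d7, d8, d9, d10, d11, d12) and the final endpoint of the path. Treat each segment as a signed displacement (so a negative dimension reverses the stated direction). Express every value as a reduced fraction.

Apply edit: d4 := 3/4
  d5 = d4*4 = 3
  d6 = d3*2 + d5*5 + 3 = 58
  d7 = d3/3 = 20/3
  d8 = d2/5 + d7 - d5 = 14/3
  d9 = d4 + 1 + d3*2 = 167/4
  d10 = d8/3 + d3*3 + d5*2 = 608/9
  d11 = d6*5 = 290
  d12 = d5 + d11*4 + d6 = 1221
Walk from origin (0, 0):
  seg 1: right by d2 = 5 → (5, 0)
  seg 2: right by d1 = 1 → (6, 0)
  seg 3: down by d9 = 167/4 → (6, -167/4)
  seg 4: left by d7 = 20/3 → (-2/3, -167/4)
  seg 5: left by d11 = 290 → (-872/3, -167/4)

d5 = 3
d6 = 58
d7 = 20/3
d8 = 14/3
d9 = 167/4
d10 = 608/9
d11 = 290
d12 = 1221
endpoint = (-872/3, -167/4)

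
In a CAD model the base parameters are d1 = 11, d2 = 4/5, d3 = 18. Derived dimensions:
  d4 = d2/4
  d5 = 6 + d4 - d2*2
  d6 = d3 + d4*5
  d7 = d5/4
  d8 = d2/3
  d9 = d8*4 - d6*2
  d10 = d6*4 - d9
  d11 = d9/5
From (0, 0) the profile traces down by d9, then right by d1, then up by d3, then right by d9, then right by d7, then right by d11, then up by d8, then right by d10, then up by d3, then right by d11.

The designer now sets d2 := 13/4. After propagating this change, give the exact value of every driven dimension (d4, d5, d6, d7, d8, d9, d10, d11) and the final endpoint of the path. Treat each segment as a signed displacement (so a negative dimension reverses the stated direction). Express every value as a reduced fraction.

d4 = 13/16
d5 = 5/16
d6 = 353/16
d7 = 5/64
d8 = 13/12
d9 = -955/24
d10 = 3073/24
d11 = -191/24
endpoint = (16015/192, 615/8)

Apply edit: d2 := 13/4
  d4 = d2/4 = 13/16
  d5 = 6 + d4 - d2*2 = 5/16
  d6 = d3 + d4*5 = 353/16
  d7 = d5/4 = 5/64
  d8 = d2/3 = 13/12
  d9 = d8*4 - d6*2 = -955/24
  d10 = d6*4 - d9 = 3073/24
  d11 = d9/5 = -191/24
Walk from origin (0, 0):
  seg 1: down by d9 = -955/24 → (0, 955/24)
  seg 2: right by d1 = 11 → (11, 955/24)
  seg 3: up by d3 = 18 → (11, 1387/24)
  seg 4: right by d9 = -955/24 → (-691/24, 1387/24)
  seg 5: right by d7 = 5/64 → (-5513/192, 1387/24)
  seg 6: right by d11 = -191/24 → (-2347/64, 1387/24)
  seg 7: up by d8 = 13/12 → (-2347/64, 471/8)
  seg 8: right by d10 = 3073/24 → (17543/192, 471/8)
  seg 9: up by d3 = 18 → (17543/192, 615/8)
  seg 10: right by d11 = -191/24 → (16015/192, 615/8)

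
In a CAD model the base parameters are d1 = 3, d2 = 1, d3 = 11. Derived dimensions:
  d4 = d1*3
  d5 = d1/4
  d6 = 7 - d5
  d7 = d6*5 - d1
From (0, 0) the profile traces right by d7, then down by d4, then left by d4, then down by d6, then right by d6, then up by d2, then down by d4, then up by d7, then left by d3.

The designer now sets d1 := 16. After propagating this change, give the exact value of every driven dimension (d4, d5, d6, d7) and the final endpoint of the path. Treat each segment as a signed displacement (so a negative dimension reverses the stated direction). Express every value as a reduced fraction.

d4 = 48
d5 = 4
d6 = 3
d7 = -1
endpoint = (-57, -99)

Apply edit: d1 := 16
  d4 = d1*3 = 48
  d5 = d1/4 = 4
  d6 = 7 - d5 = 3
  d7 = d6*5 - d1 = -1
Walk from origin (0, 0):
  seg 1: right by d7 = -1 → (-1, 0)
  seg 2: down by d4 = 48 → (-1, -48)
  seg 3: left by d4 = 48 → (-49, -48)
  seg 4: down by d6 = 3 → (-49, -51)
  seg 5: right by d6 = 3 → (-46, -51)
  seg 6: up by d2 = 1 → (-46, -50)
  seg 7: down by d4 = 48 → (-46, -98)
  seg 8: up by d7 = -1 → (-46, -99)
  seg 9: left by d3 = 11 → (-57, -99)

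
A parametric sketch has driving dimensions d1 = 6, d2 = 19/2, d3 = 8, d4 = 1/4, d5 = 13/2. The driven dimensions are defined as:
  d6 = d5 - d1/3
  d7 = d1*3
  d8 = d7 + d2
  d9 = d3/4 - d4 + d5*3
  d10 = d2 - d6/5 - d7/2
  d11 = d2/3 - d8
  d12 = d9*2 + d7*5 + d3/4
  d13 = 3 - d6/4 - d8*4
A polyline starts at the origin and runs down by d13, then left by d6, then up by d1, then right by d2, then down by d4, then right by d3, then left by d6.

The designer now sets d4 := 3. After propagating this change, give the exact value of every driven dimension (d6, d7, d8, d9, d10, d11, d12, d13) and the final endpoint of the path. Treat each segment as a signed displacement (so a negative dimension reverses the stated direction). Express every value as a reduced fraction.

Apply edit: d4 := 3
  d6 = d5 - d1/3 = 9/2
  d7 = d1*3 = 18
  d8 = d7 + d2 = 55/2
  d9 = d3/4 - d4 + d5*3 = 37/2
  d10 = d2 - d6/5 - d7/2 = -2/5
  d11 = d2/3 - d8 = -73/3
  d12 = d9*2 + d7*5 + d3/4 = 129
  d13 = 3 - d6/4 - d8*4 = -865/8
Walk from origin (0, 0):
  seg 1: down by d13 = -865/8 → (0, 865/8)
  seg 2: left by d6 = 9/2 → (-9/2, 865/8)
  seg 3: up by d1 = 6 → (-9/2, 913/8)
  seg 4: right by d2 = 19/2 → (5, 913/8)
  seg 5: down by d4 = 3 → (5, 889/8)
  seg 6: right by d3 = 8 → (13, 889/8)
  seg 7: left by d6 = 9/2 → (17/2, 889/8)

d6 = 9/2
d7 = 18
d8 = 55/2
d9 = 37/2
d10 = -2/5
d11 = -73/3
d12 = 129
d13 = -865/8
endpoint = (17/2, 889/8)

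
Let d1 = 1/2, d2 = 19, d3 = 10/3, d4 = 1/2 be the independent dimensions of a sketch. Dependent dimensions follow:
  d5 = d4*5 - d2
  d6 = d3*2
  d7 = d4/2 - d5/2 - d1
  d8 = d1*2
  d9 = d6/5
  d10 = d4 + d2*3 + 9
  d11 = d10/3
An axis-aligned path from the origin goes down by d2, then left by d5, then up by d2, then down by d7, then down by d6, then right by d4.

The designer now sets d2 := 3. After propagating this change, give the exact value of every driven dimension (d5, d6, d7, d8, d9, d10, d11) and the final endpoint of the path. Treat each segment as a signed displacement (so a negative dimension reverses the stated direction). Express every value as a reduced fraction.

d5 = -1/2
d6 = 20/3
d7 = 0
d8 = 1
d9 = 4/3
d10 = 37/2
d11 = 37/6
endpoint = (1, -20/3)

Apply edit: d2 := 3
  d5 = d4*5 - d2 = -1/2
  d6 = d3*2 = 20/3
  d7 = d4/2 - d5/2 - d1 = 0
  d8 = d1*2 = 1
  d9 = d6/5 = 4/3
  d10 = d4 + d2*3 + 9 = 37/2
  d11 = d10/3 = 37/6
Walk from origin (0, 0):
  seg 1: down by d2 = 3 → (0, -3)
  seg 2: left by d5 = -1/2 → (1/2, -3)
  seg 3: up by d2 = 3 → (1/2, 0)
  seg 4: down by d7 = 0 → (1/2, 0)
  seg 5: down by d6 = 20/3 → (1/2, -20/3)
  seg 6: right by d4 = 1/2 → (1, -20/3)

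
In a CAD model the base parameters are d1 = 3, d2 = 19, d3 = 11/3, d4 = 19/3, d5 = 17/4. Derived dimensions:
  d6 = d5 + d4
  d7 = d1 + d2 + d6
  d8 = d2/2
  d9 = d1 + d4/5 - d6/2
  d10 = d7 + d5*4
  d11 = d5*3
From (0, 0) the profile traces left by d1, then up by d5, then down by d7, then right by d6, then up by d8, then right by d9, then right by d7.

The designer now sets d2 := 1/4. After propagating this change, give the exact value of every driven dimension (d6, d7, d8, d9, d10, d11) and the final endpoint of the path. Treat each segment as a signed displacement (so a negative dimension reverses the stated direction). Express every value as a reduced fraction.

d6 = 127/12
d7 = 83/6
d8 = 1/8
d9 = -41/40
d10 = 185/6
d11 = 51/4
endpoint = (2447/120, -227/24)

Apply edit: d2 := 1/4
  d6 = d5 + d4 = 127/12
  d7 = d1 + d2 + d6 = 83/6
  d8 = d2/2 = 1/8
  d9 = d1 + d4/5 - d6/2 = -41/40
  d10 = d7 + d5*4 = 185/6
  d11 = d5*3 = 51/4
Walk from origin (0, 0):
  seg 1: left by d1 = 3 → (-3, 0)
  seg 2: up by d5 = 17/4 → (-3, 17/4)
  seg 3: down by d7 = 83/6 → (-3, -115/12)
  seg 4: right by d6 = 127/12 → (91/12, -115/12)
  seg 5: up by d8 = 1/8 → (91/12, -227/24)
  seg 6: right by d9 = -41/40 → (787/120, -227/24)
  seg 7: right by d7 = 83/6 → (2447/120, -227/24)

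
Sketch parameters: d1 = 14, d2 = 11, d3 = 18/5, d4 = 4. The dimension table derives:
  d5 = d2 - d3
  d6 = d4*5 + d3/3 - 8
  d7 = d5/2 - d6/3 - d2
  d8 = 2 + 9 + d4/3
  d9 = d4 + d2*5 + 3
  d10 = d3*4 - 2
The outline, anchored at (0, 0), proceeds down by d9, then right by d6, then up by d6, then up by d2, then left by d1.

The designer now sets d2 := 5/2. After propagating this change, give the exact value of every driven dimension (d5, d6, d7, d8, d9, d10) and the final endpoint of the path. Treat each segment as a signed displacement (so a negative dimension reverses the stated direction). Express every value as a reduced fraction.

Apply edit: d2 := 5/2
  d5 = d2 - d3 = -11/10
  d6 = d4*5 + d3/3 - 8 = 66/5
  d7 = d5/2 - d6/3 - d2 = -149/20
  d8 = 2 + 9 + d4/3 = 37/3
  d9 = d4 + d2*5 + 3 = 39/2
  d10 = d3*4 - 2 = 62/5
Walk from origin (0, 0):
  seg 1: down by d9 = 39/2 → (0, -39/2)
  seg 2: right by d6 = 66/5 → (66/5, -39/2)
  seg 3: up by d6 = 66/5 → (66/5, -63/10)
  seg 4: up by d2 = 5/2 → (66/5, -19/5)
  seg 5: left by d1 = 14 → (-4/5, -19/5)

d5 = -11/10
d6 = 66/5
d7 = -149/20
d8 = 37/3
d9 = 39/2
d10 = 62/5
endpoint = (-4/5, -19/5)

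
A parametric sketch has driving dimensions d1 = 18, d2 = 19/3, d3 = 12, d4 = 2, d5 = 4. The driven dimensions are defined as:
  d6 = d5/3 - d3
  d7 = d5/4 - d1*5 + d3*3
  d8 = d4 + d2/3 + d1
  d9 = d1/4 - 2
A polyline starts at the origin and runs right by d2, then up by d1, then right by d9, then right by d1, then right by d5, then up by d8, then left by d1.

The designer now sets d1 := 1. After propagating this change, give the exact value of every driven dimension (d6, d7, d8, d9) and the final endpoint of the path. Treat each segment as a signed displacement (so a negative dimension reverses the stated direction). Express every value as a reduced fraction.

Apply edit: d1 := 1
  d6 = d5/3 - d3 = -32/3
  d7 = d5/4 - d1*5 + d3*3 = 32
  d8 = d4 + d2/3 + d1 = 46/9
  d9 = d1/4 - 2 = -7/4
Walk from origin (0, 0):
  seg 1: right by d2 = 19/3 → (19/3, 0)
  seg 2: up by d1 = 1 → (19/3, 1)
  seg 3: right by d9 = -7/4 → (55/12, 1)
  seg 4: right by d1 = 1 → (67/12, 1)
  seg 5: right by d5 = 4 → (115/12, 1)
  seg 6: up by d8 = 46/9 → (115/12, 55/9)
  seg 7: left by d1 = 1 → (103/12, 55/9)

d6 = -32/3
d7 = 32
d8 = 46/9
d9 = -7/4
endpoint = (103/12, 55/9)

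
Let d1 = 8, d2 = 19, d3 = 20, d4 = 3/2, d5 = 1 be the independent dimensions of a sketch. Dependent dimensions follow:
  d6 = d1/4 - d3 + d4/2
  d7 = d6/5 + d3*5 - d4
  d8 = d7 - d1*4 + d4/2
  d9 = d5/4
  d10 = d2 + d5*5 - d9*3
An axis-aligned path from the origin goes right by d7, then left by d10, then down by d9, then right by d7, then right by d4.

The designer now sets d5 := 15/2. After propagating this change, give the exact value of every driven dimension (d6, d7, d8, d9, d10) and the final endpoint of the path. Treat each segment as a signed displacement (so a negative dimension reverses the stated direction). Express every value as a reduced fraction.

Apply edit: d5 := 15/2
  d6 = d1/4 - d3 + d4/2 = -69/4
  d7 = d6/5 + d3*5 - d4 = 1901/20
  d8 = d7 - d1*4 + d4/2 = 319/5
  d9 = d5/4 = 15/8
  d10 = d2 + d5*5 - d9*3 = 407/8
Walk from origin (0, 0):
  seg 1: right by d7 = 1901/20 → (1901/20, 0)
  seg 2: left by d10 = 407/8 → (1767/40, 0)
  seg 3: down by d9 = 15/8 → (1767/40, -15/8)
  seg 4: right by d7 = 1901/20 → (5569/40, -15/8)
  seg 5: right by d4 = 3/2 → (5629/40, -15/8)

d6 = -69/4
d7 = 1901/20
d8 = 319/5
d9 = 15/8
d10 = 407/8
endpoint = (5629/40, -15/8)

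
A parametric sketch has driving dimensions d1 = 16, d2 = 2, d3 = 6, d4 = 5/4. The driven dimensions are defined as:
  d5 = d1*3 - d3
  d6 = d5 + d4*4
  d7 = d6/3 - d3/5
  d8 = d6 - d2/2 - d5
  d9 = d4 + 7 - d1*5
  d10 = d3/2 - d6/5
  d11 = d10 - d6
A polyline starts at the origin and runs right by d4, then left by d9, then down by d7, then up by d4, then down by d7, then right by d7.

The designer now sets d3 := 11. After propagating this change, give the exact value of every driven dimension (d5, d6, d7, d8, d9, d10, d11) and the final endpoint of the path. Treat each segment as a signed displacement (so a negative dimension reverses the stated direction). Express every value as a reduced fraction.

Apply edit: d3 := 11
  d5 = d1*3 - d3 = 37
  d6 = d5 + d4*4 = 42
  d7 = d6/3 - d3/5 = 59/5
  d8 = d6 - d2/2 - d5 = 4
  d9 = d4 + 7 - d1*5 = -287/4
  d10 = d3/2 - d6/5 = -29/10
  d11 = d10 - d6 = -449/10
Walk from origin (0, 0):
  seg 1: right by d4 = 5/4 → (5/4, 0)
  seg 2: left by d9 = -287/4 → (73, 0)
  seg 3: down by d7 = 59/5 → (73, -59/5)
  seg 4: up by d4 = 5/4 → (73, -211/20)
  seg 5: down by d7 = 59/5 → (73, -447/20)
  seg 6: right by d7 = 59/5 → (424/5, -447/20)

d5 = 37
d6 = 42
d7 = 59/5
d8 = 4
d9 = -287/4
d10 = -29/10
d11 = -449/10
endpoint = (424/5, -447/20)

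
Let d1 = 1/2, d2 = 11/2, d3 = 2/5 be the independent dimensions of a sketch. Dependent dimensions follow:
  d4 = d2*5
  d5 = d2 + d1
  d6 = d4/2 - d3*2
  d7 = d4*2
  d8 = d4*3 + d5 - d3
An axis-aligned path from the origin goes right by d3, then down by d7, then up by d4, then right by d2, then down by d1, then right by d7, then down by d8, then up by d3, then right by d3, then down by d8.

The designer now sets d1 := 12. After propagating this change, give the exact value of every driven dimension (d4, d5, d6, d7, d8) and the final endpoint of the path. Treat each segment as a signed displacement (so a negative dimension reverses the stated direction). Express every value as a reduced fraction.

d4 = 55/2
d5 = 35/2
d6 = 259/20
d7 = 55
d8 = 498/5
endpoint = (613/10, -2383/10)

Apply edit: d1 := 12
  d4 = d2*5 = 55/2
  d5 = d2 + d1 = 35/2
  d6 = d4/2 - d3*2 = 259/20
  d7 = d4*2 = 55
  d8 = d4*3 + d5 - d3 = 498/5
Walk from origin (0, 0):
  seg 1: right by d3 = 2/5 → (2/5, 0)
  seg 2: down by d7 = 55 → (2/5, -55)
  seg 3: up by d4 = 55/2 → (2/5, -55/2)
  seg 4: right by d2 = 11/2 → (59/10, -55/2)
  seg 5: down by d1 = 12 → (59/10, -79/2)
  seg 6: right by d7 = 55 → (609/10, -79/2)
  seg 7: down by d8 = 498/5 → (609/10, -1391/10)
  seg 8: up by d3 = 2/5 → (609/10, -1387/10)
  seg 9: right by d3 = 2/5 → (613/10, -1387/10)
  seg 10: down by d8 = 498/5 → (613/10, -2383/10)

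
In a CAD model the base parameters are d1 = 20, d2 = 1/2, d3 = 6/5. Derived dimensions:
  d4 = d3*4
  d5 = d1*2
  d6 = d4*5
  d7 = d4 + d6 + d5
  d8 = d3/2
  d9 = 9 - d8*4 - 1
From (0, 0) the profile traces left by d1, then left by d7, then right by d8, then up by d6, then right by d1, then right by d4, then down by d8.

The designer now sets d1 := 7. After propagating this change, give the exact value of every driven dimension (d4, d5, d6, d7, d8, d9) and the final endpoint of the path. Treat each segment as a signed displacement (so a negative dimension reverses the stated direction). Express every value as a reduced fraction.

d4 = 24/5
d5 = 14
d6 = 24
d7 = 214/5
d8 = 3/5
d9 = 28/5
endpoint = (-187/5, 117/5)

Apply edit: d1 := 7
  d4 = d3*4 = 24/5
  d5 = d1*2 = 14
  d6 = d4*5 = 24
  d7 = d4 + d6 + d5 = 214/5
  d8 = d3/2 = 3/5
  d9 = 9 - d8*4 - 1 = 28/5
Walk from origin (0, 0):
  seg 1: left by d1 = 7 → (-7, 0)
  seg 2: left by d7 = 214/5 → (-249/5, 0)
  seg 3: right by d8 = 3/5 → (-246/5, 0)
  seg 4: up by d6 = 24 → (-246/5, 24)
  seg 5: right by d1 = 7 → (-211/5, 24)
  seg 6: right by d4 = 24/5 → (-187/5, 24)
  seg 7: down by d8 = 3/5 → (-187/5, 117/5)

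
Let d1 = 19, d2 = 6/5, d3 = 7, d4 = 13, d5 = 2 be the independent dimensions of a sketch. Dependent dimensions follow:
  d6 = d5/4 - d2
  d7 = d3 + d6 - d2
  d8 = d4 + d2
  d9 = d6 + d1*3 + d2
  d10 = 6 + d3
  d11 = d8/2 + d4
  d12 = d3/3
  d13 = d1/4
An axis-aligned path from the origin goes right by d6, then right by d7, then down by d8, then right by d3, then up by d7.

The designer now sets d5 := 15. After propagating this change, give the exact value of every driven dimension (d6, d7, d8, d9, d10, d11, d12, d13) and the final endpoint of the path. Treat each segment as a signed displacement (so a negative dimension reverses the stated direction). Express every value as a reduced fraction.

d6 = 51/20
d7 = 167/20
d8 = 71/5
d9 = 243/4
d10 = 13
d11 = 201/10
d12 = 7/3
d13 = 19/4
endpoint = (179/10, -117/20)

Apply edit: d5 := 15
  d6 = d5/4 - d2 = 51/20
  d7 = d3 + d6 - d2 = 167/20
  d8 = d4 + d2 = 71/5
  d9 = d6 + d1*3 + d2 = 243/4
  d10 = 6 + d3 = 13
  d11 = d8/2 + d4 = 201/10
  d12 = d3/3 = 7/3
  d13 = d1/4 = 19/4
Walk from origin (0, 0):
  seg 1: right by d6 = 51/20 → (51/20, 0)
  seg 2: right by d7 = 167/20 → (109/10, 0)
  seg 3: down by d8 = 71/5 → (109/10, -71/5)
  seg 4: right by d3 = 7 → (179/10, -71/5)
  seg 5: up by d7 = 167/20 → (179/10, -117/20)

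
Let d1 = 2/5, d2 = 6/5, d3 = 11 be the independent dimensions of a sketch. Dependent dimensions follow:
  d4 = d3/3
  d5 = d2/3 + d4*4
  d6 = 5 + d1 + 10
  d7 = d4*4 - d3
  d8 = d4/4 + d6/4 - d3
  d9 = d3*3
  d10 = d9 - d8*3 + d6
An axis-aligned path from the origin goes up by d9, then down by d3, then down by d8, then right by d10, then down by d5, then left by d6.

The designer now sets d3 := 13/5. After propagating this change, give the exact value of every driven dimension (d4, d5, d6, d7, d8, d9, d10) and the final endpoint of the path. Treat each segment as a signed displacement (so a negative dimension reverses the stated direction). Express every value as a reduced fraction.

Apply edit: d3 := 13/5
  d4 = d3/3 = 13/15
  d5 = d2/3 + d4*4 = 58/15
  d6 = 5 + d1 + 10 = 77/5
  d7 = d4*4 - d3 = 13/15
  d8 = d4/4 + d6/4 - d3 = 22/15
  d9 = d3*3 = 39/5
  d10 = d9 - d8*3 + d6 = 94/5
Walk from origin (0, 0):
  seg 1: up by d9 = 39/5 → (0, 39/5)
  seg 2: down by d3 = 13/5 → (0, 26/5)
  seg 3: down by d8 = 22/15 → (0, 56/15)
  seg 4: right by d10 = 94/5 → (94/5, 56/15)
  seg 5: down by d5 = 58/15 → (94/5, -2/15)
  seg 6: left by d6 = 77/5 → (17/5, -2/15)

d4 = 13/15
d5 = 58/15
d6 = 77/5
d7 = 13/15
d8 = 22/15
d9 = 39/5
d10 = 94/5
endpoint = (17/5, -2/15)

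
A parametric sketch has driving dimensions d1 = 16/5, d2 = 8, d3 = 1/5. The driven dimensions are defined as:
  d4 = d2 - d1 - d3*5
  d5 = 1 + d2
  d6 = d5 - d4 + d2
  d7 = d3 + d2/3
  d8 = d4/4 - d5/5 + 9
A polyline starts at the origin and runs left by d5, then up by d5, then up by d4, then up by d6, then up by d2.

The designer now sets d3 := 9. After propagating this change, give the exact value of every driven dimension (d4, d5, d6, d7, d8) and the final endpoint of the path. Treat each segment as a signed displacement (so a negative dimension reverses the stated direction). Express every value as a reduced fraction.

Apply edit: d3 := 9
  d4 = d2 - d1 - d3*5 = -201/5
  d5 = 1 + d2 = 9
  d6 = d5 - d4 + d2 = 286/5
  d7 = d3 + d2/3 = 35/3
  d8 = d4/4 - d5/5 + 9 = -57/20
Walk from origin (0, 0):
  seg 1: left by d5 = 9 → (-9, 0)
  seg 2: up by d5 = 9 → (-9, 9)
  seg 3: up by d4 = -201/5 → (-9, -156/5)
  seg 4: up by d6 = 286/5 → (-9, 26)
  seg 5: up by d2 = 8 → (-9, 34)

d4 = -201/5
d5 = 9
d6 = 286/5
d7 = 35/3
d8 = -57/20
endpoint = (-9, 34)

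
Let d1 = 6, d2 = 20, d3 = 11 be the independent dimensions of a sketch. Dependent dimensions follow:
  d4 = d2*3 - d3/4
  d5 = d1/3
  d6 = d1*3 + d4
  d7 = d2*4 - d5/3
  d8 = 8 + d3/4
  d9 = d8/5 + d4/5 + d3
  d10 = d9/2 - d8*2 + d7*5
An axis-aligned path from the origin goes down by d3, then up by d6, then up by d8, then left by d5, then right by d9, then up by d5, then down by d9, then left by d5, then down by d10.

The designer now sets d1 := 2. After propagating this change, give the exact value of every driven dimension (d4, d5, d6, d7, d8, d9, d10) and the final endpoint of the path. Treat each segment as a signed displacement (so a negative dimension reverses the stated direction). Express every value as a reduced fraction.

Apply edit: d1 := 2
  d4 = d2*3 - d3/4 = 229/4
  d5 = d1/3 = 2/3
  d6 = d1*3 + d4 = 253/4
  d7 = d2*4 - d5/3 = 718/9
  d8 = 8 + d3/4 = 43/4
  d9 = d8/5 + d4/5 + d3 = 123/5
  d10 = d9/2 - d8*2 + d7*5 = 17536/45
Walk from origin (0, 0):
  seg 1: down by d3 = 11 → (0, -11)
  seg 2: up by d6 = 253/4 → (0, 209/4)
  seg 3: up by d8 = 43/4 → (0, 63)
  seg 4: left by d5 = 2/3 → (-2/3, 63)
  seg 5: right by d9 = 123/5 → (359/15, 63)
  seg 6: up by d5 = 2/3 → (359/15, 191/3)
  seg 7: down by d9 = 123/5 → (359/15, 586/15)
  seg 8: left by d5 = 2/3 → (349/15, 586/15)
  seg 9: down by d10 = 17536/45 → (349/15, -15778/45)

d4 = 229/4
d5 = 2/3
d6 = 253/4
d7 = 718/9
d8 = 43/4
d9 = 123/5
d10 = 17536/45
endpoint = (349/15, -15778/45)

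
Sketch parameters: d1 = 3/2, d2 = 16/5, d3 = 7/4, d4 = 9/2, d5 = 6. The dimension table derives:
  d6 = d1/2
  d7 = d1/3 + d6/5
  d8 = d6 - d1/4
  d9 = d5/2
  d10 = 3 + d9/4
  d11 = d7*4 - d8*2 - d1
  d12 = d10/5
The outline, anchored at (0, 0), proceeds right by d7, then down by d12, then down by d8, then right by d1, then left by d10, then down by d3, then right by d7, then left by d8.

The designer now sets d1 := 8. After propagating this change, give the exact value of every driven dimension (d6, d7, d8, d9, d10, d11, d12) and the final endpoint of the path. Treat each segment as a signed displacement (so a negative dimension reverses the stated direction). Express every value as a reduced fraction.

Apply edit: d1 := 8
  d6 = d1/2 = 4
  d7 = d1/3 + d6/5 = 52/15
  d8 = d6 - d1/4 = 2
  d9 = d5/2 = 3
  d10 = 3 + d9/4 = 15/4
  d11 = d7*4 - d8*2 - d1 = 28/15
  d12 = d10/5 = 3/4
Walk from origin (0, 0):
  seg 1: right by d7 = 52/15 → (52/15, 0)
  seg 2: down by d12 = 3/4 → (52/15, -3/4)
  seg 3: down by d8 = 2 → (52/15, -11/4)
  seg 4: right by d1 = 8 → (172/15, -11/4)
  seg 5: left by d10 = 15/4 → (463/60, -11/4)
  seg 6: down by d3 = 7/4 → (463/60, -9/2)
  seg 7: right by d7 = 52/15 → (671/60, -9/2)
  seg 8: left by d8 = 2 → (551/60, -9/2)

d6 = 4
d7 = 52/15
d8 = 2
d9 = 3
d10 = 15/4
d11 = 28/15
d12 = 3/4
endpoint = (551/60, -9/2)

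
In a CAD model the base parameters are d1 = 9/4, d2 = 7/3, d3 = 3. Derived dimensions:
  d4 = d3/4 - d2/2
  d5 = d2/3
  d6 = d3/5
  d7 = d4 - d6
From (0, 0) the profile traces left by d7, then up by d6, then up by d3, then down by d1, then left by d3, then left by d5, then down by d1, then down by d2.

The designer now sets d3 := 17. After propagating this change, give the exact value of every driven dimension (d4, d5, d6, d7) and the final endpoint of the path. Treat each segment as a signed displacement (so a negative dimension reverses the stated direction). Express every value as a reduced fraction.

d4 = 37/12
d5 = 7/9
d6 = 17/5
d7 = -19/60
endpoint = (-3143/180, 407/30)

Apply edit: d3 := 17
  d4 = d3/4 - d2/2 = 37/12
  d5 = d2/3 = 7/9
  d6 = d3/5 = 17/5
  d7 = d4 - d6 = -19/60
Walk from origin (0, 0):
  seg 1: left by d7 = -19/60 → (19/60, 0)
  seg 2: up by d6 = 17/5 → (19/60, 17/5)
  seg 3: up by d3 = 17 → (19/60, 102/5)
  seg 4: down by d1 = 9/4 → (19/60, 363/20)
  seg 5: left by d3 = 17 → (-1001/60, 363/20)
  seg 6: left by d5 = 7/9 → (-3143/180, 363/20)
  seg 7: down by d1 = 9/4 → (-3143/180, 159/10)
  seg 8: down by d2 = 7/3 → (-3143/180, 407/30)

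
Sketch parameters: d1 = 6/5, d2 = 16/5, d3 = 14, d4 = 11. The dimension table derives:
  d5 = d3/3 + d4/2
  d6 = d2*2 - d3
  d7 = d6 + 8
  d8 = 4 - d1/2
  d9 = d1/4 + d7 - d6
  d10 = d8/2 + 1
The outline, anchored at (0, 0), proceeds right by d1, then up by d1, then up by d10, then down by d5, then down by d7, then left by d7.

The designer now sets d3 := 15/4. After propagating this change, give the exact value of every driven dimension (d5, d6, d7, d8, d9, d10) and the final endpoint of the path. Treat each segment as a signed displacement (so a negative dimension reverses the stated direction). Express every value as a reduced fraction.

d5 = 27/4
d6 = 53/20
d7 = 213/20
d8 = 17/5
d9 = 83/10
d10 = 27/10
endpoint = (-189/20, -27/2)

Apply edit: d3 := 15/4
  d5 = d3/3 + d4/2 = 27/4
  d6 = d2*2 - d3 = 53/20
  d7 = d6 + 8 = 213/20
  d8 = 4 - d1/2 = 17/5
  d9 = d1/4 + d7 - d6 = 83/10
  d10 = d8/2 + 1 = 27/10
Walk from origin (0, 0):
  seg 1: right by d1 = 6/5 → (6/5, 0)
  seg 2: up by d1 = 6/5 → (6/5, 6/5)
  seg 3: up by d10 = 27/10 → (6/5, 39/10)
  seg 4: down by d5 = 27/4 → (6/5, -57/20)
  seg 5: down by d7 = 213/20 → (6/5, -27/2)
  seg 6: left by d7 = 213/20 → (-189/20, -27/2)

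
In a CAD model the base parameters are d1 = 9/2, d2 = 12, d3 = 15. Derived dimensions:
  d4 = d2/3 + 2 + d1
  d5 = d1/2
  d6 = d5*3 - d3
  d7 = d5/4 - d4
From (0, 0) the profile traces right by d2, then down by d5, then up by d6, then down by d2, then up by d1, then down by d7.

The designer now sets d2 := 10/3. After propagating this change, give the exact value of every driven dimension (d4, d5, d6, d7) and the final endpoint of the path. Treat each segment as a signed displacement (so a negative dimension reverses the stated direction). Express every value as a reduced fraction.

d4 = 137/18
d5 = 9/4
d6 = -33/4
d7 = -1015/144
endpoint = (10/3, -329/144)

Apply edit: d2 := 10/3
  d4 = d2/3 + 2 + d1 = 137/18
  d5 = d1/2 = 9/4
  d6 = d5*3 - d3 = -33/4
  d7 = d5/4 - d4 = -1015/144
Walk from origin (0, 0):
  seg 1: right by d2 = 10/3 → (10/3, 0)
  seg 2: down by d5 = 9/4 → (10/3, -9/4)
  seg 3: up by d6 = -33/4 → (10/3, -21/2)
  seg 4: down by d2 = 10/3 → (10/3, -83/6)
  seg 5: up by d1 = 9/2 → (10/3, -28/3)
  seg 6: down by d7 = -1015/144 → (10/3, -329/144)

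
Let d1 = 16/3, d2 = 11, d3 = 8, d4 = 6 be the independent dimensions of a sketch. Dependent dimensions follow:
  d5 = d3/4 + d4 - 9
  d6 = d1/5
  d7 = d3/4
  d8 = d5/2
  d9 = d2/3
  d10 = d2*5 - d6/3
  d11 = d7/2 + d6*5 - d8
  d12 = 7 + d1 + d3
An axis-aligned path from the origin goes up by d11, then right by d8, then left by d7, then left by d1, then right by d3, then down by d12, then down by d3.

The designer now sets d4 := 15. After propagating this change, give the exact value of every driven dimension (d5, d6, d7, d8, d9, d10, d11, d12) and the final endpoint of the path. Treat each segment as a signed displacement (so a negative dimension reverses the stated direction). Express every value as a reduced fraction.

Apply edit: d4 := 15
  d5 = d3/4 + d4 - 9 = 8
  d6 = d1/5 = 16/15
  d7 = d3/4 = 2
  d8 = d5/2 = 4
  d9 = d2/3 = 11/3
  d10 = d2*5 - d6/3 = 2459/45
  d11 = d7/2 + d6*5 - d8 = 7/3
  d12 = 7 + d1 + d3 = 61/3
Walk from origin (0, 0):
  seg 1: up by d11 = 7/3 → (0, 7/3)
  seg 2: right by d8 = 4 → (4, 7/3)
  seg 3: left by d7 = 2 → (2, 7/3)
  seg 4: left by d1 = 16/3 → (-10/3, 7/3)
  seg 5: right by d3 = 8 → (14/3, 7/3)
  seg 6: down by d12 = 61/3 → (14/3, -18)
  seg 7: down by d3 = 8 → (14/3, -26)

d5 = 8
d6 = 16/15
d7 = 2
d8 = 4
d9 = 11/3
d10 = 2459/45
d11 = 7/3
d12 = 61/3
endpoint = (14/3, -26)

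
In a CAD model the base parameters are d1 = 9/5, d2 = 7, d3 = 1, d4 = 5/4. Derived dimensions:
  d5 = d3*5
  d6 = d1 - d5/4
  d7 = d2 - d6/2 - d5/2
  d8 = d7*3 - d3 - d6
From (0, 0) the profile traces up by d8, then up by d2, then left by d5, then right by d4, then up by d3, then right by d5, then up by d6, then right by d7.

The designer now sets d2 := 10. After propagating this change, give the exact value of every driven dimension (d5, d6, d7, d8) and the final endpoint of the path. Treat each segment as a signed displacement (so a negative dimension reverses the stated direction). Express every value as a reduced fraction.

d5 = 5
d6 = 11/20
d7 = 289/40
d8 = 161/8
endpoint = (339/40, 1267/40)

Apply edit: d2 := 10
  d5 = d3*5 = 5
  d6 = d1 - d5/4 = 11/20
  d7 = d2 - d6/2 - d5/2 = 289/40
  d8 = d7*3 - d3 - d6 = 161/8
Walk from origin (0, 0):
  seg 1: up by d8 = 161/8 → (0, 161/8)
  seg 2: up by d2 = 10 → (0, 241/8)
  seg 3: left by d5 = 5 → (-5, 241/8)
  seg 4: right by d4 = 5/4 → (-15/4, 241/8)
  seg 5: up by d3 = 1 → (-15/4, 249/8)
  seg 6: right by d5 = 5 → (5/4, 249/8)
  seg 7: up by d6 = 11/20 → (5/4, 1267/40)
  seg 8: right by d7 = 289/40 → (339/40, 1267/40)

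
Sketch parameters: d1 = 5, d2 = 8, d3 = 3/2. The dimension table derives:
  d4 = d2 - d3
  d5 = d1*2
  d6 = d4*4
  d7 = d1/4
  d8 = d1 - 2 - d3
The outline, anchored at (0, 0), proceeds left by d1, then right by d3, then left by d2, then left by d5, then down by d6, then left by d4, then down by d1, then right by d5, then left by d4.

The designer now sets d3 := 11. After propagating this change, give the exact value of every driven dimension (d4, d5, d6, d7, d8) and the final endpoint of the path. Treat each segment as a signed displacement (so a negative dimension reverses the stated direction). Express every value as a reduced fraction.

d4 = -3
d5 = 10
d6 = -12
d7 = 5/4
d8 = -8
endpoint = (4, 7)

Apply edit: d3 := 11
  d4 = d2 - d3 = -3
  d5 = d1*2 = 10
  d6 = d4*4 = -12
  d7 = d1/4 = 5/4
  d8 = d1 - 2 - d3 = -8
Walk from origin (0, 0):
  seg 1: left by d1 = 5 → (-5, 0)
  seg 2: right by d3 = 11 → (6, 0)
  seg 3: left by d2 = 8 → (-2, 0)
  seg 4: left by d5 = 10 → (-12, 0)
  seg 5: down by d6 = -12 → (-12, 12)
  seg 6: left by d4 = -3 → (-9, 12)
  seg 7: down by d1 = 5 → (-9, 7)
  seg 8: right by d5 = 10 → (1, 7)
  seg 9: left by d4 = -3 → (4, 7)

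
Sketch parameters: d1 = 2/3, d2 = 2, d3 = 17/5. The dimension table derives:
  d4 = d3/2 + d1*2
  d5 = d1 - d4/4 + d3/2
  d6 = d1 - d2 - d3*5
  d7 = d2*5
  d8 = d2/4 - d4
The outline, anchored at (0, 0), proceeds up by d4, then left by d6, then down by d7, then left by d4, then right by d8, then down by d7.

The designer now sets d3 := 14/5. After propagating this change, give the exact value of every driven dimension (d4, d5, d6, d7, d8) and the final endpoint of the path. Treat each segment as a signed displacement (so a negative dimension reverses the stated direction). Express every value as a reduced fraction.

Apply edit: d3 := 14/5
  d4 = d3/2 + d1*2 = 41/15
  d5 = d1 - d4/4 + d3/2 = 83/60
  d6 = d1 - d2 - d3*5 = -46/3
  d7 = d2*5 = 10
  d8 = d2/4 - d4 = -67/30
Walk from origin (0, 0):
  seg 1: up by d4 = 41/15 → (0, 41/15)
  seg 2: left by d6 = -46/3 → (46/3, 41/15)
  seg 3: down by d7 = 10 → (46/3, -109/15)
  seg 4: left by d4 = 41/15 → (63/5, -109/15)
  seg 5: right by d8 = -67/30 → (311/30, -109/15)
  seg 6: down by d7 = 10 → (311/30, -259/15)

d4 = 41/15
d5 = 83/60
d6 = -46/3
d7 = 10
d8 = -67/30
endpoint = (311/30, -259/15)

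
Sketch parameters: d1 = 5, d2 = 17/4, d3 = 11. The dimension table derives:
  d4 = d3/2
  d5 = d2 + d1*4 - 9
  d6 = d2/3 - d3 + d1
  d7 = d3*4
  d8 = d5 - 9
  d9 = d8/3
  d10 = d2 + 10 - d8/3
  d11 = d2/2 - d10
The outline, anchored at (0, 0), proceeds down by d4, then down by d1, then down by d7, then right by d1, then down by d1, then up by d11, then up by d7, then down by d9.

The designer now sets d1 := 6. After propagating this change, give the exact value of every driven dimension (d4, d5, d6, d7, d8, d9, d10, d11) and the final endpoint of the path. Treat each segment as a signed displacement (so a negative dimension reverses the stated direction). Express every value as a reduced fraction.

d4 = 11/2
d5 = 77/4
d6 = -43/12
d7 = 44
d8 = 41/4
d9 = 41/12
d10 = 65/6
d11 = -209/24
endpoint = (6, -237/8)

Apply edit: d1 := 6
  d4 = d3/2 = 11/2
  d5 = d2 + d1*4 - 9 = 77/4
  d6 = d2/3 - d3 + d1 = -43/12
  d7 = d3*4 = 44
  d8 = d5 - 9 = 41/4
  d9 = d8/3 = 41/12
  d10 = d2 + 10 - d8/3 = 65/6
  d11 = d2/2 - d10 = -209/24
Walk from origin (0, 0):
  seg 1: down by d4 = 11/2 → (0, -11/2)
  seg 2: down by d1 = 6 → (0, -23/2)
  seg 3: down by d7 = 44 → (0, -111/2)
  seg 4: right by d1 = 6 → (6, -111/2)
  seg 5: down by d1 = 6 → (6, -123/2)
  seg 6: up by d11 = -209/24 → (6, -1685/24)
  seg 7: up by d7 = 44 → (6, -629/24)
  seg 8: down by d9 = 41/12 → (6, -237/8)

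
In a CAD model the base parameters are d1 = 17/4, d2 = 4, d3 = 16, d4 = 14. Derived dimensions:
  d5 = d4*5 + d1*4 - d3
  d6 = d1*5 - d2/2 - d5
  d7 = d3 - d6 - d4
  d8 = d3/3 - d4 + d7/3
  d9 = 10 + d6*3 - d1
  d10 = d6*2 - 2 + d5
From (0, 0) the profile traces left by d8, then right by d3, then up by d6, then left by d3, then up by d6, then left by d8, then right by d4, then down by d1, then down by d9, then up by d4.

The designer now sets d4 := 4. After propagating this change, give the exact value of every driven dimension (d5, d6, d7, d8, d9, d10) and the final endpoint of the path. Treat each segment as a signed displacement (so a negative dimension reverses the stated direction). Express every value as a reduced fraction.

Apply edit: d4 := 4
  d5 = d4*5 + d1*4 - d3 = 21
  d6 = d1*5 - d2/2 - d5 = -7/4
  d7 = d3 - d6 - d4 = 55/4
  d8 = d3/3 - d4 + d7/3 = 71/12
  d9 = 10 + d6*3 - d1 = 1/2
  d10 = d6*2 - 2 + d5 = 31/2
Walk from origin (0, 0):
  seg 1: left by d8 = 71/12 → (-71/12, 0)
  seg 2: right by d3 = 16 → (121/12, 0)
  seg 3: up by d6 = -7/4 → (121/12, -7/4)
  seg 4: left by d3 = 16 → (-71/12, -7/4)
  seg 5: up by d6 = -7/4 → (-71/12, -7/2)
  seg 6: left by d8 = 71/12 → (-71/6, -7/2)
  seg 7: right by d4 = 4 → (-47/6, -7/2)
  seg 8: down by d1 = 17/4 → (-47/6, -31/4)
  seg 9: down by d9 = 1/2 → (-47/6, -33/4)
  seg 10: up by d4 = 4 → (-47/6, -17/4)

d5 = 21
d6 = -7/4
d7 = 55/4
d8 = 71/12
d9 = 1/2
d10 = 31/2
endpoint = (-47/6, -17/4)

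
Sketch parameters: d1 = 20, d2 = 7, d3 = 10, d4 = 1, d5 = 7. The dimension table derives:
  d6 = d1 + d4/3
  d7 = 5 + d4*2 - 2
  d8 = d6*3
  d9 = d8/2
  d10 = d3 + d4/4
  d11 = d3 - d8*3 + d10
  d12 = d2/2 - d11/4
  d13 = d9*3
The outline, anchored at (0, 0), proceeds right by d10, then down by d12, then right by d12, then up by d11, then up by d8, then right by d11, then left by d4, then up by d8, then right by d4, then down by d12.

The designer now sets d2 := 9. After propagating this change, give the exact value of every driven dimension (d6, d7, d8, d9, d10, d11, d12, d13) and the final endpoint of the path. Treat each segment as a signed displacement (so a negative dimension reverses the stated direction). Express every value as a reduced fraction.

Apply edit: d2 := 9
  d6 = d1 + d4/3 = 61/3
  d7 = 5 + d4*2 - 2 = 5
  d8 = d6*3 = 61
  d9 = d8/2 = 61/2
  d10 = d3 + d4/4 = 41/4
  d11 = d3 - d8*3 + d10 = -651/4
  d12 = d2/2 - d11/4 = 723/16
  d13 = d9*3 = 183/2
Walk from origin (0, 0):
  seg 1: right by d10 = 41/4 → (41/4, 0)
  seg 2: down by d12 = 723/16 → (41/4, -723/16)
  seg 3: right by d12 = 723/16 → (887/16, -723/16)
  seg 4: up by d11 = -651/4 → (887/16, -3327/16)
  seg 5: up by d8 = 61 → (887/16, -2351/16)
  seg 6: right by d11 = -651/4 → (-1717/16, -2351/16)
  seg 7: left by d4 = 1 → (-1733/16, -2351/16)
  seg 8: up by d8 = 61 → (-1733/16, -1375/16)
  seg 9: right by d4 = 1 → (-1717/16, -1375/16)
  seg 10: down by d12 = 723/16 → (-1717/16, -1049/8)

d6 = 61/3
d7 = 5
d8 = 61
d9 = 61/2
d10 = 41/4
d11 = -651/4
d12 = 723/16
d13 = 183/2
endpoint = (-1717/16, -1049/8)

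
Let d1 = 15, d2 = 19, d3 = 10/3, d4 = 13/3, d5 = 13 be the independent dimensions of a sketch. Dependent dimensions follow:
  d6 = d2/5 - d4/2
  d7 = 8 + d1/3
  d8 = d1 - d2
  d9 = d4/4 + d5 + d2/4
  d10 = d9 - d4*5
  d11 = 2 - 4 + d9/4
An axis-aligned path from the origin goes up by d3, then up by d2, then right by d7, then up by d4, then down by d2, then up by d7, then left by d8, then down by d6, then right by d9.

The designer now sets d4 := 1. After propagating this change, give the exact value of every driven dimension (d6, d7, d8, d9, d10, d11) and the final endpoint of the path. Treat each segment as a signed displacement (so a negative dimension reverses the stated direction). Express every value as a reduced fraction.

d6 = 33/10
d7 = 13
d8 = -4
d9 = 18
d10 = 13
d11 = 5/2
endpoint = (35, 421/30)

Apply edit: d4 := 1
  d6 = d2/5 - d4/2 = 33/10
  d7 = 8 + d1/3 = 13
  d8 = d1 - d2 = -4
  d9 = d4/4 + d5 + d2/4 = 18
  d10 = d9 - d4*5 = 13
  d11 = 2 - 4 + d9/4 = 5/2
Walk from origin (0, 0):
  seg 1: up by d3 = 10/3 → (0, 10/3)
  seg 2: up by d2 = 19 → (0, 67/3)
  seg 3: right by d7 = 13 → (13, 67/3)
  seg 4: up by d4 = 1 → (13, 70/3)
  seg 5: down by d2 = 19 → (13, 13/3)
  seg 6: up by d7 = 13 → (13, 52/3)
  seg 7: left by d8 = -4 → (17, 52/3)
  seg 8: down by d6 = 33/10 → (17, 421/30)
  seg 9: right by d9 = 18 → (35, 421/30)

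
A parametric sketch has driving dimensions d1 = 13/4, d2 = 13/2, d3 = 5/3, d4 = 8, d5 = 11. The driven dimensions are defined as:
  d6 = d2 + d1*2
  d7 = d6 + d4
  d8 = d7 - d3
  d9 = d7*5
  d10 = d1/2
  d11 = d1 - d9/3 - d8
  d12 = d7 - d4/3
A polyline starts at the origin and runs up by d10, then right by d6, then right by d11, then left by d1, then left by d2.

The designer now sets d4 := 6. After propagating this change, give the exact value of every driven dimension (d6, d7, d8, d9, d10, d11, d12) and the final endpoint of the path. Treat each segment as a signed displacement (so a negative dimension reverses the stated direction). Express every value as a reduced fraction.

Apply edit: d4 := 6
  d6 = d2 + d1*2 = 13
  d7 = d6 + d4 = 19
  d8 = d7 - d3 = 52/3
  d9 = d7*5 = 95
  d10 = d1/2 = 13/8
  d11 = d1 - d9/3 - d8 = -183/4
  d12 = d7 - d4/3 = 17
Walk from origin (0, 0):
  seg 1: up by d10 = 13/8 → (0, 13/8)
  seg 2: right by d6 = 13 → (13, 13/8)
  seg 3: right by d11 = -183/4 → (-131/4, 13/8)
  seg 4: left by d1 = 13/4 → (-36, 13/8)
  seg 5: left by d2 = 13/2 → (-85/2, 13/8)

d6 = 13
d7 = 19
d8 = 52/3
d9 = 95
d10 = 13/8
d11 = -183/4
d12 = 17
endpoint = (-85/2, 13/8)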